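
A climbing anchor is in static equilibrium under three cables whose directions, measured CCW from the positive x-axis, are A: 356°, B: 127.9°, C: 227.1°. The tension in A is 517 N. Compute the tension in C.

Resolve: ΣF_x = 517 cos 356° + T_B cos 127.9° + T_C cos 227.1° = 0.
        ΣF_y = 517 sin 356° + T_B sin 127.9° + T_C sin 227.1° = 0.
The known terms sum to (515.7, -36.06) N, so -0.6143 T_B − 0.6807 T_C = -515.7 and 0.7891 T_B − 0.7325 T_C = 36.06.
Solving simultaneously: T_B = 407.6 N, T_C = 389.8 N.

T_C ≈ 390 N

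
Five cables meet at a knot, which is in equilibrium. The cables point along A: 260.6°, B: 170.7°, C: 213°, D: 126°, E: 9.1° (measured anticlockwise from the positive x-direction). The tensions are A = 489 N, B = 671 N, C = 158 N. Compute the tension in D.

Resolve: ΣF_x = 489 cos 260.6° + 671 cos 170.7° + 158 cos 213° + T_D cos 126° + T_E cos 9.1° = 0.
        ΣF_y = 489 sin 260.6° + 671 sin 170.7° + 158 sin 213° + T_D sin 126° + T_E sin 9.1° = 0.
The known terms sum to (-874.6, -460.1) N, so -0.5878 T_D + 0.9874 T_E = 874.6 and 0.8090 T_D + 0.1582 T_E = 460.1.
Solving simultaneously: T_D = 354.3 N, T_E = 1097 N.

T_D ≈ 354 N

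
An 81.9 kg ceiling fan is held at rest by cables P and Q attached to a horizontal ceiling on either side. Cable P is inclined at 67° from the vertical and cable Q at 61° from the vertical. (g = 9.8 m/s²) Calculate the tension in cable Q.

Angles from the horizontal: cable P is 90° − 67° = 23°, cable Q is 90° − 61° = 29°.
Weight W = 81.9 × 9.8 = 802.6 N acts straight down.
Horizontal: T_P cos 23° = T_Q cos 29°  →  T_P = 0.9502 T_Q.
Vertical: T_P sin 23° + T_Q sin 29° = 802.6.
Substituting the horizontal relation into the vertical equation gives 0.8561 T_Q = 802.6, so T_Q = 937.6 N.

T_Q ≈ 938 N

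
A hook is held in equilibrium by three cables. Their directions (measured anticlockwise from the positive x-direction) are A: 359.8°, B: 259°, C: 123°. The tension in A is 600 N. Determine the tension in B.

Resolve: ΣF_x = 600 cos 359.8° + T_B cos 259° + T_C cos 123° = 0.
        ΣF_y = 600 sin 359.8° + T_B sin 259° + T_C sin 123° = 0.
The known terms sum to (600, -2.094) N, so -0.1908 T_B − 0.5446 T_C = -600 and -0.9816 T_B + 0.8387 T_C = 2.094.
Solving simultaneously: T_B = 722.7 N, T_C = 848.4 N.

T_B ≈ 723 N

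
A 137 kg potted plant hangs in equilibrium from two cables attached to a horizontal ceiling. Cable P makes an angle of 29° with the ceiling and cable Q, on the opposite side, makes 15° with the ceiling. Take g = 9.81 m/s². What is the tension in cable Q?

Weight W = 137 × 9.81 = 1344 N acts straight down.
Horizontal: T_P cos 29° = T_Q cos 15°  →  T_P = 1.104 T_Q.
Vertical: T_P sin 29° + T_Q sin 15° = 1344.
Substituting the horizontal relation into the vertical equation gives 0.7942 T_Q = 1344, so T_Q = 1692 N.

T_Q ≈ 1690 N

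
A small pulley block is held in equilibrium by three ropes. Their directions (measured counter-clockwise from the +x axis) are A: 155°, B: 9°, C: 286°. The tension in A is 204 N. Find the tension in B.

Resolve: ΣF_x = 204 cos 155° + T_B cos 9° + T_C cos 286° = 0.
        ΣF_y = 204 sin 155° + T_B sin 9° + T_C sin 286° = 0.
The known terms sum to (-184.9, 86.21) N, so 0.9877 T_B + 0.2756 T_C = 184.9 and 0.1564 T_B − 0.9613 T_C = -86.21.
Solving simultaneously: T_B = 155.1 N, T_C = 114.9 N.

T_B ≈ 155 N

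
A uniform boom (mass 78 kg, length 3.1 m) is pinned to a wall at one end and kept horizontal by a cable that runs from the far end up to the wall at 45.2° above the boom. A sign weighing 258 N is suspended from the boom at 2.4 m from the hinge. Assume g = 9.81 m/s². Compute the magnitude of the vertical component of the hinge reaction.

|H_y| ≈ 441 N

Take torques about the hinge: T sin 45.2° · 3.1 = 78×9.81×1.55 + 258×2.4 = 1805.2 N·m.
So T = 1805.2 / (0.7096 × 3.1) = 820.68 N.
ΣF_y = 0: H_y = (78×9.81 + 258) − T sin 45.2° = 1023.2 − 582.33 = 440.85 N.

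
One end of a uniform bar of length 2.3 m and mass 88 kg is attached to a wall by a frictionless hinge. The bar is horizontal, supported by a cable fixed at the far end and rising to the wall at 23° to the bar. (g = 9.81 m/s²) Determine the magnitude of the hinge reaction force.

|H| ≈ 1100 N

Take torques about the hinge: T sin 23° · 2.3 = 88×9.81×1.15 = 992.77 N·m.
So T = 992.77 / (0.3907 × 2.3) = 1104.7 N.
ΣF_x = 0: H_x = T cos 23° = 1016.9 N.
ΣF_y = 0: H_y = (88×9.81) − T sin 23° = 863.28 − 431.64 = 431.64 N.
|H| = √(H_x² + H_y²) = √((1016.9)² + (431.64)²) = 1104.7 N.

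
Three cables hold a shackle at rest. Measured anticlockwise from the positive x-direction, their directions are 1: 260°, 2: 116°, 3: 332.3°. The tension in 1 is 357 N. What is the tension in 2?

Resolve: ΣF_x = 357 cos 260° + T_2 cos 116° + T_3 cos 332.3° = 0.
        ΣF_y = 357 sin 260° + T_2 sin 116° + T_3 sin 332.3° = 0.
The known terms sum to (-61.99, -351.6) N, so -0.4384 T_2 + 0.8854 T_3 = 61.99 and 0.8988 T_2 − 0.4648 T_3 = 351.6.
Solving simultaneously: T_2 = 574.5 N, T_3 = 354.5 N.

T_2 ≈ 574 N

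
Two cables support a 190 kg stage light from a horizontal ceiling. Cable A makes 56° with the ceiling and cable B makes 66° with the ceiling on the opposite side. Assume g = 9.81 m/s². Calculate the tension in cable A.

T_A ≈ 894 N

Weight W = 190 × 9.81 = 1864 N acts straight down.
Horizontal: T_A cos 56° = T_B cos 66°  →  T_B = 1.375 T_A.
Vertical: T_A sin 56° + T_B sin 66° = 1864.
Substituting the horizontal relation into the vertical equation gives 2.085 T_A = 1864, so T_A = 894 N.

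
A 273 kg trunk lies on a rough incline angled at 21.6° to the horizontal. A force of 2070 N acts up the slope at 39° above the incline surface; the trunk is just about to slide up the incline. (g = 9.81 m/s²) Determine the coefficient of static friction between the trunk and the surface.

μ ≈ 0.525

On the verge of sliding up the incline, friction is at its maximum μN and acts down the slope.
Perpendicular to incline: N = W cos 21.6° − P sin 39° = 2490 − 1303 = 1187 N.
Along incline: P cos 39° − μN = W sin 21.6° → μ = −(W sin 21.6° − P cos 39°) / N = 0.5245.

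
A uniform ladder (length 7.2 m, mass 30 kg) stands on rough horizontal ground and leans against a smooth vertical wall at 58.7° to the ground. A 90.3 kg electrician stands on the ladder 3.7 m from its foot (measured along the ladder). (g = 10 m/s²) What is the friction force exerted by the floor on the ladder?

Torques about the foot: N_wall · 7.2 sin 58.7° = 30×10×3.6 cos 58.7° + 90.3×10×3.7 cos 58.7° → N_wall = 373.34 N.
ΣF_x = 0: f_floor = N_wall = 373.34 N.

f ≈ 373 N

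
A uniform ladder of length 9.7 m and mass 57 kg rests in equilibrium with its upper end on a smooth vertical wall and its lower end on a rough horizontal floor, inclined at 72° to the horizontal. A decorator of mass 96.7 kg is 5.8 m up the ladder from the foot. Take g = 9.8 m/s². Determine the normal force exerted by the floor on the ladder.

N_floor ≈ 1510 N

ΣF_y = 0: N_floor = 57×9.8 + 96.7×9.8 = 1506.3 N.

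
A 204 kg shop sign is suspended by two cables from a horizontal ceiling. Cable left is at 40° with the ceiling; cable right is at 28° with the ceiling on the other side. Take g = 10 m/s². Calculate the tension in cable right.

Weight W = 204 × 10 = 2040 N acts straight down.
Horizontal: T_left cos 40° = T_right cos 28°  →  T_left = 1.153 T_right.
Vertical: T_left sin 40° + T_right sin 28° = 2040.
Substituting the horizontal relation into the vertical equation gives 1.21 T_right = 2040, so T_right = 1685 N.

T_right ≈ 1690 N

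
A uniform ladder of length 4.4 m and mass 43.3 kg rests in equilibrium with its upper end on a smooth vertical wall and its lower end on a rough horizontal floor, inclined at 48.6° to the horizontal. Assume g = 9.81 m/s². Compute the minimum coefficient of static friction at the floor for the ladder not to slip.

ΣF_y = 0: N_floor = 43.3×9.81 = 424.77 N.
Torques about the foot: N_wall · 4.4 sin 48.6° = 43.3×9.81×2.2 cos 48.6° → N_wall = 187.24 N.
ΣF_x = 0: f_floor = N_wall = 187.24 N.
μ_min = f_floor / N_floor = 187.24 / 424.77 = 0.4408.

μ_min ≈ 0.441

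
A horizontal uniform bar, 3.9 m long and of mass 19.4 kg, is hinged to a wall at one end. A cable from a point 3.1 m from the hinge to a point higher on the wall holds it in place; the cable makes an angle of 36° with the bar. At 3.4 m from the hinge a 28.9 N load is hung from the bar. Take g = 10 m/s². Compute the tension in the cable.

T ≈ 262 N

Take torques about the hinge: T sin 36° · 3.1 = 19.4×10×1.95 + 28.9×3.4 = 476.56 N·m.
So T = 476.56 / (0.5878 × 3.1) = 261.54 N.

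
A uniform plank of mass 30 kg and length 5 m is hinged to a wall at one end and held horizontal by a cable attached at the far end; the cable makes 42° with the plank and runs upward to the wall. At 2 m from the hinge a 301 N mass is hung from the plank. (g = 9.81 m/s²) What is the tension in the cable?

Take torques about the hinge: T sin 42° · 5 = 30×9.81×2.5 + 301×2 = 1337.8 N·m.
So T = 1337.8 / (0.6691 × 5) = 399.85 N.

T ≈ 400 N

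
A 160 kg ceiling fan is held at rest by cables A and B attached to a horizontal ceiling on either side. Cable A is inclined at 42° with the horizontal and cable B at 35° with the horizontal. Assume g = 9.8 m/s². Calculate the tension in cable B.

Weight W = 160 × 9.8 = 1568 N acts straight down.
Horizontal: T_A cos 42° = T_B cos 35°  →  T_A = 1.102 T_B.
Vertical: T_A sin 42° + T_B sin 35° = 1568.
Substituting the horizontal relation into the vertical equation gives 1.311 T_B = 1568, so T_B = 1196 N.

T_B ≈ 1200 N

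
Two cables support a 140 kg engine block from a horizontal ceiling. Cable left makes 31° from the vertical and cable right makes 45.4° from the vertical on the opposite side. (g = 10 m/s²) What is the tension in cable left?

Angles from the horizontal: cable left is 90° − 31° = 59°, cable right is 90° − 45.4° = 44.6°.
Weight W = 140 × 10 = 1400 N acts straight down.
Horizontal: T_left cos 59° = T_right cos 44.6°  →  T_right = 0.7233 T_left.
Vertical: T_left sin 59° + T_right sin 44.6° = 1400.
Substituting the horizontal relation into the vertical equation gives 1.365 T_left = 1400, so T_left = 1026 N.

T_left ≈ 1030 N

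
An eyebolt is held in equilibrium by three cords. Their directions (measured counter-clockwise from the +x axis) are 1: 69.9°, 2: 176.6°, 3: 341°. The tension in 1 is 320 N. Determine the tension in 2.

Resolve: ΣF_x = 320 cos 69.9° + T_2 cos 176.6° + T_3 cos 341° = 0.
        ΣF_y = 320 sin 69.9° + T_2 sin 176.6° + T_3 sin 341° = 0.
The known terms sum to (110, 300.5) N, so -0.9982 T_2 + 0.9455 T_3 = -110 and 0.0593 T_2 − 0.3256 T_3 = -300.5.
Solving simultaneously: T_2 = 1190 N, T_3 = 1140 N.

T_2 ≈ 1190 N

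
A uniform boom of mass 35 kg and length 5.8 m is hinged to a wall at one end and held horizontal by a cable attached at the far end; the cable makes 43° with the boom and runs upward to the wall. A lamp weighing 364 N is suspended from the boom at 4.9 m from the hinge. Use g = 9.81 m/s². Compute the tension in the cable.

T ≈ 703 N

Take torques about the hinge: T sin 43° · 5.8 = 35×9.81×2.9 + 364×4.9 = 2779.3 N·m.
So T = 2779.3 / (0.6820 × 5.8) = 702.63 N.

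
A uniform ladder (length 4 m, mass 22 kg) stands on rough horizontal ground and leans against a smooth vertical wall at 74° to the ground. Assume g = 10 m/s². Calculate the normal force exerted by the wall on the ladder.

Torques about the foot: N_wall · 4 sin 74° = 22×10×2 cos 74° → N_wall = 31.542 N.

N_wall ≈ 31.5 N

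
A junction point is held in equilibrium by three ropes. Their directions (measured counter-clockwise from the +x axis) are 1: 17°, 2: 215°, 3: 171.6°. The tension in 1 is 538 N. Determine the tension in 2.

Resolve: ΣF_x = 538 cos 17° + T_2 cos 215° + T_3 cos 171.6° = 0.
        ΣF_y = 538 sin 17° + T_2 sin 215° + T_3 sin 171.6° = 0.
The known terms sum to (514.5, 157.3) N, so -0.8192 T_2 − 0.9893 T_3 = -514.5 and -0.5736 T_2 + 0.1461 T_3 = -157.3.
Solving simultaneously: T_2 = 335.9 N, T_3 = 242 N.

T_2 ≈ 336 N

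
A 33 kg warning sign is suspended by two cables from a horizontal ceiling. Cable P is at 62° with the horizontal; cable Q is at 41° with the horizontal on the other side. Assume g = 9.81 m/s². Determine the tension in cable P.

T_P ≈ 251 N

Weight W = 33 × 9.81 = 323.7 N acts straight down.
Horizontal: T_P cos 62° = T_Q cos 41°  →  T_Q = 0.6221 T_P.
Vertical: T_P sin 62° + T_Q sin 41° = 323.7.
Substituting the horizontal relation into the vertical equation gives 1.291 T_P = 323.7, so T_P = 250.7 N.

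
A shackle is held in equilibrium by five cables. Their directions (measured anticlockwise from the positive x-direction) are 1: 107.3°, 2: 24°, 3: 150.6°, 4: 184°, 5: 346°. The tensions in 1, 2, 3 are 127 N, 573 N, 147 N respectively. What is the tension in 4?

T_4 ≈ 1620 N

Resolve: ΣF_x = 127 cos 107.3° + 573 cos 24° + 147 cos 150.6° + T_4 cos 184° + T_5 cos 346° = 0.
        ΣF_y = 127 sin 107.3° + 573 sin 24° + 147 sin 150.6° + T_4 sin 184° + T_5 sin 346° = 0.
The known terms sum to (357.6, 426.5) N, so -0.9976 T_4 + 0.9703 T_5 = -357.6 and -0.0698 T_4 − 0.2419 T_5 = -426.5.
Solving simultaneously: T_4 = 1619 N, T_5 = 1296 N.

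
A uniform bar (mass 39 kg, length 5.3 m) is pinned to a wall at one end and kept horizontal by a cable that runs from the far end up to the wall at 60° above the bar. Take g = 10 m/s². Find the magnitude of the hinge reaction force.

|H| ≈ 225 N

Take torques about the hinge: T sin 60° · 5.3 = 39×10×2.65 = 1033.5 N·m.
So T = 1033.5 / (0.8660 × 5.3) = 225.17 N.
ΣF_x = 0: H_x = T cos 60° = 112.58 N.
ΣF_y = 0: H_y = (39×10) − T sin 60° = 390 − 195 = 195 N.
|H| = √(H_x² + H_y²) = √((112.58)² + (195)²) = 225.17 N.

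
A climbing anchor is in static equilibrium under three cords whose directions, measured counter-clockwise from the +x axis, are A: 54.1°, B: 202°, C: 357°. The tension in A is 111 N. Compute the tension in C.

Resolve: ΣF_x = 111 cos 54.1° + T_B cos 202° + T_C cos 357° = 0.
        ΣF_y = 111 sin 54.1° + T_B sin 202° + T_C sin 357° = 0.
The known terms sum to (65.09, 89.91) N, so -0.9272 T_B + 0.9986 T_C = -65.09 and -0.3746 T_B − 0.0523 T_C = -89.91.
Solving simultaneously: T_B = 220.5 N, T_C = 139.6 N.

T_C ≈ 140 N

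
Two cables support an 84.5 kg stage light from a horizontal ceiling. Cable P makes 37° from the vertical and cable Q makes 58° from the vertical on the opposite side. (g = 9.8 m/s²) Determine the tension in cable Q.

Angles from the horizontal: cable P is 90° − 37° = 53°, cable Q is 90° − 58° = 32°.
Weight W = 84.5 × 9.8 = 828.1 N acts straight down.
Horizontal: T_P cos 53° = T_Q cos 32°  →  T_P = 1.409 T_Q.
Vertical: T_P sin 53° + T_Q sin 32° = 828.1.
Substituting the horizontal relation into the vertical equation gives 1.655 T_Q = 828.1, so T_Q = 500.3 N.

T_Q ≈ 500 N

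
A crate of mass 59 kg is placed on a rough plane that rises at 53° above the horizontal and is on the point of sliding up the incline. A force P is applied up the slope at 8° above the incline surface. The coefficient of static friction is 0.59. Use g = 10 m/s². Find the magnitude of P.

On the verge of sliding up the incline, friction equals μN and acts down the slope.
Perpendicular: N + P sin 8° = W cos 53° = 355.1 N.
Along incline: P cos 8° = W sin 53° + μN  with W sin 53° = 471.2 N.
Solving the pair for P and N: P = 634.7 N, N = 266.7 N (and f = μN = 157.4 N).

P ≈ 635 N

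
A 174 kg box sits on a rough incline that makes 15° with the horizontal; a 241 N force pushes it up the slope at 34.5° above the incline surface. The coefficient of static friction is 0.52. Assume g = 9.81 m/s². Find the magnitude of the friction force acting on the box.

Axes along / perpendicular to the incline. W sin 15° = 441.8 N down-slope; W cos 15° = 1649 N into the surface.
Perpendicular: N = W cos 15° − P sin 34.5° = 1649 − 136.5 = 1512 N.
Along incline: P cos 34.5° + f = W sin 15° (friction acts up-slope) → f = 441.8 − 198.6 = 243.2 N.
|f| = 243.2 N ≤ μN = 786.4 N, so the box is indeed static.

f ≈ 243 N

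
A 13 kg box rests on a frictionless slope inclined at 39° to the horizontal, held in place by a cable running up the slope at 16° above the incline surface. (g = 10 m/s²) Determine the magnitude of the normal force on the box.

N ≈ 77.6 N

Take axes along and perpendicular to the incline. Weight components: W sin 39° = 81.81 N down-slope, W cos 39° = 101 N into the surface.
Along incline: T cos 16° = W sin 39° → T = 85.11 N.
Perpendicular: N = W cos 39° − T sin 16° = 77.57 N.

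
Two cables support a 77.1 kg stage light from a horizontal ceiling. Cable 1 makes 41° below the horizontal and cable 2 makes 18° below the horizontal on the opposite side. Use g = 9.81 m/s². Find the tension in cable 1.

Weight W = 77.1 × 9.81 = 756.4 N acts straight down.
Horizontal: T_1 cos 41° = T_2 cos 18°  →  T_2 = 0.7935 T_1.
Vertical: T_1 sin 41° + T_2 sin 18° = 756.4.
Substituting the horizontal relation into the vertical equation gives 0.9013 T_1 = 756.4, so T_1 = 839.2 N.

T_1 ≈ 839 N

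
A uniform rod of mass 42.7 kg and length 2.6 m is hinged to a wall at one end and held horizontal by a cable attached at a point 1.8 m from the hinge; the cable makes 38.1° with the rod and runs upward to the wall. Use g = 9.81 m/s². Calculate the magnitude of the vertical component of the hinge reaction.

|H_y| ≈ 116 N

Take torques about the hinge: T sin 38.1° · 1.8 = 42.7×9.81×1.3 = 544.55 N·m.
So T = 544.55 / (0.6170 × 1.8) = 490.29 N.
ΣF_y = 0: H_y = (42.7×9.81) − T sin 38.1° = 418.89 − 302.53 = 116.36 N.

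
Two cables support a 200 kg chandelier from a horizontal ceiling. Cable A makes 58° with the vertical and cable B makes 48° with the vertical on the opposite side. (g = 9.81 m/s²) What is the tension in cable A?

T_A ≈ 1520 N

Angles from the horizontal: cable A is 90° − 58° = 32°, cable B is 90° − 48° = 42°.
Weight W = 200 × 9.81 = 1962 N acts straight down.
Horizontal: T_A cos 32° = T_B cos 42°  →  T_B = 1.141 T_A.
Vertical: T_A sin 32° + T_B sin 42° = 1962.
Substituting the horizontal relation into the vertical equation gives 1.294 T_A = 1962, so T_A = 1517 N.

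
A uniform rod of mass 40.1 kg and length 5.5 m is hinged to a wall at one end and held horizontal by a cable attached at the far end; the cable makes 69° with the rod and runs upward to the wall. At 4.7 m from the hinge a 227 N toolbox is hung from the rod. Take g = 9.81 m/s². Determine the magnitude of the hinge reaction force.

Take torques about the hinge: T sin 69° · 5.5 = 40.1×9.81×2.75 + 227×4.7 = 2148.7 N·m.
So T = 2148.7 / (0.9336 × 5.5) = 418.47 N.
ΣF_x = 0: H_x = T cos 69° = 149.97 N.
ΣF_y = 0: H_y = (40.1×9.81 + 227) − T sin 69° = 620.38 − 390.67 = 229.71 N.
|H| = √(H_x² + H_y²) = √((149.97)² + (229.71)²) = 274.33 N.

|H| ≈ 274 N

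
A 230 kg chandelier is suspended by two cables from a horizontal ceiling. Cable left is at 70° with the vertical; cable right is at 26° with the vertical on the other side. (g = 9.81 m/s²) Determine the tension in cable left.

Angles from the horizontal: cable left is 90° − 70° = 20°, cable right is 90° − 26° = 64°.
Weight W = 230 × 9.81 = 2256 N acts straight down.
Horizontal: T_left cos 20° = T_right cos 64°  →  T_right = 2.144 T_left.
Vertical: T_left sin 20° + T_right sin 64° = 2256.
Substituting the horizontal relation into the vertical equation gives 2.269 T_left = 2256, so T_left = 994.5 N.

T_left ≈ 995 N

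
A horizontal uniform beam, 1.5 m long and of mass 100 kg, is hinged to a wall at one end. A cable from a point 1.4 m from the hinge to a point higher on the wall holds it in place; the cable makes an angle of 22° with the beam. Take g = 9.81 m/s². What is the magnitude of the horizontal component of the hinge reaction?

H_x ≈ 1300 N

Take torques about the hinge: T sin 22° · 1.4 = 100×9.81×0.75 = 735.75 N·m.
So T = 735.75 / (0.3746 × 1.4) = 1402.9 N.
ΣF_x = 0: H_x = T cos 22° = 1300.7 N.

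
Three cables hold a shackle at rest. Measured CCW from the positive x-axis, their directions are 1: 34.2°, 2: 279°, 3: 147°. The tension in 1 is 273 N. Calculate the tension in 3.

Resolve: ΣF_x = 273 cos 34.2° + T_2 cos 279° + T_3 cos 147° = 0.
        ΣF_y = 273 sin 34.2° + T_2 sin 279° + T_3 sin 147° = 0.
The known terms sum to (225.8, 153.4) N, so 0.1564 T_2 − 0.8387 T_3 = -225.8 and -0.9877 T_2 + 0.5446 T_3 = -153.4.
Solving simultaneously: T_2 = 338.7 N, T_3 = 332.4 N.

T_3 ≈ 332 N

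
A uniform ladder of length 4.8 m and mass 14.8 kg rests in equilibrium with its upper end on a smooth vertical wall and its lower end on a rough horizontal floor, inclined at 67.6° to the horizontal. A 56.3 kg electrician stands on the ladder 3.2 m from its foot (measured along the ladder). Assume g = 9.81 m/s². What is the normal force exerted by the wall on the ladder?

Torques about the foot: N_wall · 4.8 sin 67.6° = 14.8×9.81×2.4 cos 67.6° + 56.3×9.81×3.2 cos 67.6° → N_wall = 181.68 N.

N_wall ≈ 182 N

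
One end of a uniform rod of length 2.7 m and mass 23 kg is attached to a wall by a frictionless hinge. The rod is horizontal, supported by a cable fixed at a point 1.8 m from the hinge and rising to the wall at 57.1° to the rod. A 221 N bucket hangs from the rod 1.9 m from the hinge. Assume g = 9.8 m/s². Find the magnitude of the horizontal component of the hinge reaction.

Take torques about the hinge: T sin 57.1° · 1.8 = 23×9.8×1.35 + 221×1.9 = 724.19 N·m.
So T = 724.19 / (0.8396 × 1.8) = 479.18 N.
ΣF_x = 0: H_x = T cos 57.1° = 260.28 N.

H_x ≈ 260 N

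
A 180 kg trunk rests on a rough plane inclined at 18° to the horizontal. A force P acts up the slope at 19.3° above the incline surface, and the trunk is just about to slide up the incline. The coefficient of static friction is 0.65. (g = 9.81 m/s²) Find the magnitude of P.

P ≈ 1410 N

On the verge of sliding up the incline, friction equals μN and acts down the slope.
Perpendicular: N + P sin 19.3° = W cos 18° = 1679 N.
Along incline: P cos 19.3° = W sin 18° + μN  with W sin 18° = 545.7 N.
Solving the pair for P and N: P = 1413 N, N = 1212 N (and f = μN = 788 N).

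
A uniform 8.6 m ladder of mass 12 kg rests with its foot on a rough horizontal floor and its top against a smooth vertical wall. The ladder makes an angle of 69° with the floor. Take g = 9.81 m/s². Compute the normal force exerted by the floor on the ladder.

N_floor ≈ 118 N

ΣF_y = 0: N_floor = 12×9.81 = 117.72 N.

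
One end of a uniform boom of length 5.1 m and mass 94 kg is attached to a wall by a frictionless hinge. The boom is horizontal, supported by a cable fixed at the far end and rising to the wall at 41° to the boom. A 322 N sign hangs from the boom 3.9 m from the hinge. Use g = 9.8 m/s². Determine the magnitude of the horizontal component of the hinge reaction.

H_x ≈ 813 N

Take torques about the hinge: T sin 41° · 5.1 = 94×9.8×2.55 + 322×3.9 = 3604.9 N·m.
So T = 3604.9 / (0.6561 × 5.1) = 1077.4 N.
ΣF_x = 0: H_x = T cos 41° = 813.12 N.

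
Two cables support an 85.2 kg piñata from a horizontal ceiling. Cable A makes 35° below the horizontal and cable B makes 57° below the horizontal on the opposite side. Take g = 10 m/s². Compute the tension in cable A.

T_A ≈ 464 N

Weight W = 85.2 × 10 = 852 N acts straight down.
Horizontal: T_A cos 35° = T_B cos 57°  →  T_B = 1.504 T_A.
Vertical: T_A sin 35° + T_B sin 57° = 852.
Substituting the horizontal relation into the vertical equation gives 1.835 T_A = 852, so T_A = 464.3 N.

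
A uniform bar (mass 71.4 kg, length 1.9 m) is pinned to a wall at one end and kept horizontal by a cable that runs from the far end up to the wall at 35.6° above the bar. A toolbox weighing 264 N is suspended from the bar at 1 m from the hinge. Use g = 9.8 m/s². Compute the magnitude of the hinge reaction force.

Take torques about the hinge: T sin 35.6° · 1.9 = 71.4×9.8×0.95 + 264×1 = 928.73 N·m.
So T = 928.73 / (0.5821 × 1.9) = 839.7 N.
ΣF_x = 0: H_x = T cos 35.6° = 682.76 N.
ΣF_y = 0: H_y = (71.4×9.8 + 264) − T sin 35.6° = 963.72 − 488.81 = 474.91 N.
|H| = √(H_x² + H_y²) = √((682.76)² + (474.91)²) = 831.69 N.

|H| ≈ 832 N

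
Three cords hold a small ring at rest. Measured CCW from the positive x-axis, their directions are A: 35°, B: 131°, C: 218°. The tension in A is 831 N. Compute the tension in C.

T_C ≈ 828 N

Resolve: ΣF_x = 831 cos 35° + T_B cos 131° + T_C cos 218° = 0.
        ΣF_y = 831 sin 35° + T_B sin 131° + T_C sin 218° = 0.
The known terms sum to (680.7, 476.6) N, so -0.6561 T_B − 0.7880 T_C = -680.7 and 0.7547 T_B − 0.6157 T_C = -476.6.
Solving simultaneously: T_B = 43.55 N, T_C = 827.6 N.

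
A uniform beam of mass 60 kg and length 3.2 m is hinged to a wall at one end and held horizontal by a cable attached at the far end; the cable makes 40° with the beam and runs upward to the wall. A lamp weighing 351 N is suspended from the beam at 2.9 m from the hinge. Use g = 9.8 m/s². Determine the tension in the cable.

T ≈ 952 N

Take torques about the hinge: T sin 40° · 3.2 = 60×9.8×1.6 + 351×2.9 = 1958.7 N·m.
So T = 1958.7 / (0.6428 × 3.2) = 952.25 N.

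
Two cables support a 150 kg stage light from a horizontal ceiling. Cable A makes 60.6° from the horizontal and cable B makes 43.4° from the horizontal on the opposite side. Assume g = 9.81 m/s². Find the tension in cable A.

T_A ≈ 1100 N

Weight W = 150 × 9.81 = 1472 N acts straight down.
Horizontal: T_A cos 60.6° = T_B cos 43.4°  →  T_B = 0.6756 T_A.
Vertical: T_A sin 60.6° + T_B sin 43.4° = 1472.
Substituting the horizontal relation into the vertical equation gives 1.335 T_A = 1472, so T_A = 1102 N.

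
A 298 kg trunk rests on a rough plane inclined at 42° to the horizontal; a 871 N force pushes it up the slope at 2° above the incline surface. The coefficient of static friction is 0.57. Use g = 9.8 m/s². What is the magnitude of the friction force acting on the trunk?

Axes along / perpendicular to the incline. W sin 42° = 1954 N down-slope; W cos 42° = 2170 N into the surface.
Perpendicular: N = W cos 42° − P sin 2° = 2170 − 30.4 = 2140 N.
Along incline: P cos 2° + f = W sin 42° (friction acts up-slope) → f = 1954 − 870.5 = 1084 N.
|f| = 1084 N ≤ μN = 1220 N, so the trunk is indeed static.

f ≈ 1080 N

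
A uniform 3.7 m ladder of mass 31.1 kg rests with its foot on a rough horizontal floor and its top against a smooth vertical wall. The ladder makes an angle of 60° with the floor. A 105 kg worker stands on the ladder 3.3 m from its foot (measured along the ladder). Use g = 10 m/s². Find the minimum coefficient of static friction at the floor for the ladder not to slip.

μ_min ≈ 0.463

ΣF_y = 0: N_floor = 31.1×10 + 105×10 = 1361 N.
Torques about the foot: N_wall · 3.7 sin 60° = 31.1×10×1.85 cos 60° + 105×10×3.3 cos 60° → N_wall = 630.46 N.
ΣF_x = 0: f_floor = N_wall = 630.46 N.
μ_min = f_floor / N_floor = 630.46 / 1361 = 0.4632.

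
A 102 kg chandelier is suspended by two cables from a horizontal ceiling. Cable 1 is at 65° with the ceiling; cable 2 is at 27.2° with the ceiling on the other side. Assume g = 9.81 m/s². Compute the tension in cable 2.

T_2 ≈ 423 N

Weight W = 102 × 9.81 = 1001 N acts straight down.
Horizontal: T_1 cos 65° = T_2 cos 27.2°  →  T_1 = 2.105 T_2.
Vertical: T_1 sin 65° + T_2 sin 27.2° = 1001.
Substituting the horizontal relation into the vertical equation gives 2.364 T_2 = 1001, so T_2 = 423.2 N.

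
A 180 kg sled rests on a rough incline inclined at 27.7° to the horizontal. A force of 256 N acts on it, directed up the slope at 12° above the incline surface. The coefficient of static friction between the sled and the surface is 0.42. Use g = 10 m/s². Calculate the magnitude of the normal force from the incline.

N ≈ 1540 N

Axes along / perpendicular to the incline. W sin 27.7° = 836.7 N down-slope; W cos 27.7° = 1594 N into the surface.
Perpendicular: N = W cos 27.7° − P sin 12° = 1594 − 53.23 = 1540 N.
Along incline: P cos 12° + f = W sin 27.7° (friction acts up-slope) → f = 836.7 − 250.4 = 586.3 N.
|f| = 586.3 N ≤ μN = 647 N, so the sled is indeed static.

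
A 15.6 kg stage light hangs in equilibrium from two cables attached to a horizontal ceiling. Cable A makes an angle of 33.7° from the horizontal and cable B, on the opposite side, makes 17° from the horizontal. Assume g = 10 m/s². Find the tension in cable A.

Weight W = 15.6 × 10 = 156 N acts straight down.
Horizontal: T_A cos 33.7° = T_B cos 17°  →  T_B = 0.87 T_A.
Vertical: T_A sin 33.7° + T_B sin 17° = 156.
Substituting the horizontal relation into the vertical equation gives 0.8092 T_A = 156, so T_A = 192.8 N.

T_A ≈ 193 N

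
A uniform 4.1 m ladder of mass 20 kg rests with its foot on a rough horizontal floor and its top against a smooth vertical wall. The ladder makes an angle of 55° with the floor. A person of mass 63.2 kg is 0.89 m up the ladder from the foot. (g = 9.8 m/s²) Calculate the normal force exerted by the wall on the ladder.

Torques about the foot: N_wall · 4.1 sin 55° = 20×9.8×2.05 cos 55° + 63.2×9.8×0.89 cos 55° → N_wall = 162.76 N.

N_wall ≈ 163 N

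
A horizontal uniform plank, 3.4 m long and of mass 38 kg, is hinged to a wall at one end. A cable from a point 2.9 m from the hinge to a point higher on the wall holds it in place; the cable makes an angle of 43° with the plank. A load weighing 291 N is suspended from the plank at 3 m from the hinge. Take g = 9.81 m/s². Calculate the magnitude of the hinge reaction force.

|H| ≈ 576 N

Take torques about the hinge: T sin 43° · 2.9 = 38×9.81×1.7 + 291×3 = 1506.7 N·m.
So T = 1506.7 / (0.6820 × 2.9) = 761.82 N.
ΣF_x = 0: H_x = T cos 43° = 557.16 N.
ΣF_y = 0: H_y = (38×9.81 + 291) − T sin 43° = 663.78 − 519.56 = 144.22 N.
|H| = √(H_x² + H_y²) = √((557.16)² + (144.22)²) = 575.52 N.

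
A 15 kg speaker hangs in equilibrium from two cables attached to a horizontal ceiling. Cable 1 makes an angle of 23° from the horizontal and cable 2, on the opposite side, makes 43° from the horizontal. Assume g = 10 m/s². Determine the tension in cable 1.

Weight W = 15 × 10 = 150 N acts straight down.
Horizontal: T_1 cos 23° = T_2 cos 43°  →  T_2 = 1.259 T_1.
Vertical: T_1 sin 23° + T_2 sin 43° = 150.
Substituting the horizontal relation into the vertical equation gives 1.249 T_1 = 150, so T_1 = 120.1 N.

T_1 ≈ 120 N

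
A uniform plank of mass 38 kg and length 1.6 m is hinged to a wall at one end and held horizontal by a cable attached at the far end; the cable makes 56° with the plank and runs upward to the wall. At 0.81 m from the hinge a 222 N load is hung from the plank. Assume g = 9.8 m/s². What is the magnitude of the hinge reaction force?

Take torques about the hinge: T sin 56° · 1.6 = 38×9.8×0.8 + 222×0.81 = 477.74 N·m.
So T = 477.74 / (0.8290 × 1.6) = 360.16 N.
ΣF_x = 0: H_x = T cos 56° = 201.4 N.
ΣF_y = 0: H_y = (38×9.8 + 222) − T sin 56° = 594.4 − 298.59 = 295.81 N.
|H| = √(H_x² + H_y²) = √((201.4)² + (295.81)²) = 357.86 N.

|H| ≈ 358 N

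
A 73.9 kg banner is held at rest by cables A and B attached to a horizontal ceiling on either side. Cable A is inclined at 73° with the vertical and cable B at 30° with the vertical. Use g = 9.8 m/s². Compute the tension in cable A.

T_A ≈ 372 N

Angles from the horizontal: cable A is 90° − 73° = 17°, cable B is 90° − 30° = 60°.
Weight W = 73.9 × 9.8 = 724.2 N acts straight down.
Horizontal: T_A cos 17° = T_B cos 60°  →  T_B = 1.913 T_A.
Vertical: T_A sin 17° + T_B sin 60° = 724.2.
Substituting the horizontal relation into the vertical equation gives 1.949 T_A = 724.2, so T_A = 371.6 N.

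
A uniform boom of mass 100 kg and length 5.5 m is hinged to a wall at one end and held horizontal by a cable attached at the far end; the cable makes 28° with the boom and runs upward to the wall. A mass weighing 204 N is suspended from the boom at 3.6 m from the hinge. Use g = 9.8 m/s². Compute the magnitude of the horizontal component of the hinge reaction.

H_x ≈ 1170 N

Take torques about the hinge: T sin 28° · 5.5 = 100×9.8×2.75 + 204×3.6 = 3429.4 N·m.
So T = 3429.4 / (0.4695 × 5.5) = 1328.1 N.
ΣF_x = 0: H_x = T cos 28° = 1172.7 N.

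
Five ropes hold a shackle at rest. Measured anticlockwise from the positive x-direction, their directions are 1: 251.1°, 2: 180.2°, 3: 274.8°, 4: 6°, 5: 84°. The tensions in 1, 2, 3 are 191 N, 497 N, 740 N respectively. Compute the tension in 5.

T_5 ≈ 882 N

Resolve: ΣF_x = 191 cos 251.1° + 497 cos 180.2° + 740 cos 274.8° + T_4 cos 6° + T_5 cos 84° = 0.
        ΣF_y = 191 sin 251.1° + 497 sin 180.2° + 740 sin 274.8° + T_4 sin 6° + T_5 sin 84° = 0.
The known terms sum to (-496.9, -919.8) N, so 0.9945 T_4 + 0.1045 T_5 = 496.9 and 0.1045 T_4 + 0.9945 T_5 = 919.8.
Solving simultaneously: T_4 = 407 N, T_5 = 882.1 N.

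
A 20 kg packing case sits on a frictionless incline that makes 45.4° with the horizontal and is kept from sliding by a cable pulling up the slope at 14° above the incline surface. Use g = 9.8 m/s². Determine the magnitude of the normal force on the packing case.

Take axes along and perpendicular to the incline. Weight components: W sin 45.4° = 139.6 N down-slope, W cos 45.4° = 137.6 N into the surface.
Along incline: T cos 14° = W sin 45.4° → T = 143.8 N.
Perpendicular: N = W cos 45.4° − T sin 14° = 102.8 N.

N ≈ 103 N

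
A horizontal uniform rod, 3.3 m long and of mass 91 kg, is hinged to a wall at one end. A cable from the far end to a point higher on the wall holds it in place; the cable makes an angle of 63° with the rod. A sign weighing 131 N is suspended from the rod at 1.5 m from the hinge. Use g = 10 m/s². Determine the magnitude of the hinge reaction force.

Take torques about the hinge: T sin 63° · 3.3 = 91×10×1.65 + 131×1.5 = 1698 N·m.
So T = 1698 / (0.8910 × 3.3) = 577.49 N.
ΣF_x = 0: H_x = T cos 63° = 262.17 N.
ΣF_y = 0: H_y = (91×10 + 131) − T sin 63° = 1041 − 514.55 = 526.45 N.
|H| = √(H_x² + H_y²) = √((262.17)² + (526.45)²) = 588.12 N.

|H| ≈ 588 N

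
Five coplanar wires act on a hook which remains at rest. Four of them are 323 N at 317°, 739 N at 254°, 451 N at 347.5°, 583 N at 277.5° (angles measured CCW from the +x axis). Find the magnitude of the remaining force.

Sum the known components: ΣF_x = 548.9 N, ΣF_y = -1606 N.
For equilibrium the remaining force must supply (−ΣF_x, −ΣF_y) = (-548.9, 1606) N.
Magnitude = √((-548.9)² + (1606)²) = 1697 N; direction = atan2(1606, -548.9) = 108.9°.

F ≈ 1700 N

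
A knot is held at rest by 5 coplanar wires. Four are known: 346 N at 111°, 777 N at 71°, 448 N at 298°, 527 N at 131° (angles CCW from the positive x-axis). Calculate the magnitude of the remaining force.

Sum the known components: ΣF_x = -6.449 N, ΣF_y = 1060 N.
For equilibrium the remaining force must supply (−ΣF_x, −ΣF_y) = (6.449, -1060) N.
Magnitude = √((6.449)² + (-1060)²) = 1060 N; direction = atan2(-1060, 6.449) = 270.3°.

F ≈ 1060 N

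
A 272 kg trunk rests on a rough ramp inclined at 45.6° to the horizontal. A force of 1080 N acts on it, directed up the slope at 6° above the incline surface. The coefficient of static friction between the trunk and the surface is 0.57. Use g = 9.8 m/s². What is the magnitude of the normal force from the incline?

Axes along / perpendicular to the incline. W sin 45.6° = 1904 N down-slope; W cos 45.6° = 1865 N into the surface.
Perpendicular: N = W cos 45.6° − P sin 6° = 1865 − 112.9 = 1752 N.
Along incline: P cos 6° + f = W sin 45.6° (friction acts up-slope) → f = 1904 − 1074 = 830.4 N.
|f| = 830.4 N ≤ μN = 998.7 N, so the trunk is indeed static.

N ≈ 1750 N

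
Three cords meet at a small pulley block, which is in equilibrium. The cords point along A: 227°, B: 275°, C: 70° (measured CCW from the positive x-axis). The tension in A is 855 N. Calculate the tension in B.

Resolve: ΣF_x = 855 cos 227° + T_B cos 275° + T_C cos 70° = 0.
        ΣF_y = 855 sin 227° + T_B sin 275° + T_C sin 70° = 0.
The known terms sum to (-583.1, -625.3) N, so 0.0872 T_B + 0.3420 T_C = 583.1 and -0.9962 T_B + 0.9397 T_C = 625.3.
Solving simultaneously: T_B = 790.5 N, T_C = 1503 N.

T_B ≈ 790 N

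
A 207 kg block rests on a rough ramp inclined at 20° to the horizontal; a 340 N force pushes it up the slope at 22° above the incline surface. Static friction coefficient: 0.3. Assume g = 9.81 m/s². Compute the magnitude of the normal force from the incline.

Axes along / perpendicular to the incline. W sin 20° = 694.5 N down-slope; W cos 20° = 1908 N into the surface.
Perpendicular: N = W cos 20° − P sin 22° = 1908 − 127.4 = 1781 N.
Along incline: P cos 22° + f = W sin 20° (friction acts up-slope) → f = 694.5 − 315.2 = 379.3 N.
|f| = 379.3 N ≤ μN = 534.3 N, so the block is indeed static.

N ≈ 1780 N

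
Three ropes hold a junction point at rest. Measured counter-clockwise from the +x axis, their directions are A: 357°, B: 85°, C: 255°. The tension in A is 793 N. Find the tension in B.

Resolve: ΣF_x = 793 cos 357° + T_B cos 85° + T_C cos 255° = 0.
        ΣF_y = 793 sin 357° + T_B sin 85° + T_C sin 255° = 0.
The known terms sum to (791.9, -41.5) N, so 0.0872 T_B − 0.2588 T_C = -791.9 and 0.9962 T_B − 0.9659 T_C = 41.5.
Solving simultaneously: T_B = 4467 N, T_C = 4564 N.

T_B ≈ 4470 N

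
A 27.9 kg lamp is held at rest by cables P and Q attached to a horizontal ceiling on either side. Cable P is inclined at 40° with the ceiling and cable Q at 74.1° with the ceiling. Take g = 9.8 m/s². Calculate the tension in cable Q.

T_Q ≈ 229 N

Weight W = 27.9 × 9.8 = 273.4 N acts straight down.
Horizontal: T_P cos 40° = T_Q cos 74.1°  →  T_P = 0.3576 T_Q.
Vertical: T_P sin 40° + T_Q sin 74.1° = 273.4.
Substituting the horizontal relation into the vertical equation gives 1.192 T_Q = 273.4, so T_Q = 229.5 N.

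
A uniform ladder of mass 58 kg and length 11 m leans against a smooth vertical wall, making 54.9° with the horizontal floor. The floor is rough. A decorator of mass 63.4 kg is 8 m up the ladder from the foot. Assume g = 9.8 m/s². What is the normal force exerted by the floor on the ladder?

N_floor ≈ 1190 N

ΣF_y = 0: N_floor = 58×9.8 + 63.4×9.8 = 1189.7 N.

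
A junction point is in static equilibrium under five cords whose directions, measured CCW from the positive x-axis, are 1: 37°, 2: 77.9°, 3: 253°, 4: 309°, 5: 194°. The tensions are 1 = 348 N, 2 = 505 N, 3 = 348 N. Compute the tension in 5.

T_5 ≈ 499 N

Resolve: ΣF_x = 348 cos 37° + 505 cos 77.9° + 348 cos 253° + T_4 cos 309° + T_5 cos 194° = 0.
        ΣF_y = 348 sin 37° + 505 sin 77.9° + 348 sin 253° + T_4 sin 309° + T_5 sin 194° = 0.
The known terms sum to (282, 370.4) N, so 0.6293 T_4 − 0.9703 T_5 = -282 and -0.7771 T_4 − 0.2419 T_5 = -370.4.
Solving simultaneously: T_4 = 321.3 N, T_5 = 499.1 N.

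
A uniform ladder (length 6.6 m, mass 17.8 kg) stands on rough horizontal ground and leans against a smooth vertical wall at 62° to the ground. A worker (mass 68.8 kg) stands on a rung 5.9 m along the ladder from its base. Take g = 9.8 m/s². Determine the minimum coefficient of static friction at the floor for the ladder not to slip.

μ_min ≈ 0.432

ΣF_y = 0: N_floor = 17.8×9.8 + 68.8×9.8 = 848.68 N.
Torques about the foot: N_wall · 6.6 sin 62° = 17.8×9.8×3.3 cos 62° + 68.8×9.8×5.9 cos 62° → N_wall = 366.85 N.
ΣF_x = 0: f_floor = N_wall = 366.85 N.
μ_min = f_floor / N_floor = 366.85 / 848.68 = 0.4323.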